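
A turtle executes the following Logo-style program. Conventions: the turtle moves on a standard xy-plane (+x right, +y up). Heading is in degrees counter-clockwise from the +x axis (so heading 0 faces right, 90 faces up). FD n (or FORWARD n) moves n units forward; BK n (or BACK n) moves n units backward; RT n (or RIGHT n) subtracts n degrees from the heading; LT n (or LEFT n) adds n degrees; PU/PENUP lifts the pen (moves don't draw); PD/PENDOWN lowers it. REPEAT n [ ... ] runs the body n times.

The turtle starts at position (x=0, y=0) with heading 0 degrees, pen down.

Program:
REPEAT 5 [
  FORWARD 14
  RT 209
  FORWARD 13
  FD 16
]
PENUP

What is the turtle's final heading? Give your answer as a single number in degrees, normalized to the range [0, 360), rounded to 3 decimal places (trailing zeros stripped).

Answer: 35

Derivation:
Executing turtle program step by step:
Start: pos=(0,0), heading=0, pen down
REPEAT 5 [
  -- iteration 1/5 --
  FD 14: (0,0) -> (14,0) [heading=0, draw]
  RT 209: heading 0 -> 151
  FD 13: (14,0) -> (2.63,6.303) [heading=151, draw]
  FD 16: (2.63,6.303) -> (-11.364,14.059) [heading=151, draw]
  -- iteration 2/5 --
  FD 14: (-11.364,14.059) -> (-23.609,20.847) [heading=151, draw]
  RT 209: heading 151 -> 302
  FD 13: (-23.609,20.847) -> (-16.72,9.822) [heading=302, draw]
  FD 16: (-16.72,9.822) -> (-8.241,-3.747) [heading=302, draw]
  -- iteration 3/5 --
  FD 14: (-8.241,-3.747) -> (-0.822,-15.619) [heading=302, draw]
  RT 209: heading 302 -> 93
  FD 13: (-0.822,-15.619) -> (-1.502,-2.637) [heading=93, draw]
  FD 16: (-1.502,-2.637) -> (-2.34,13.341) [heading=93, draw]
  -- iteration 4/5 --
  FD 14: (-2.34,13.341) -> (-3.073,27.322) [heading=93, draw]
  RT 209: heading 93 -> 244
  FD 13: (-3.073,27.322) -> (-8.771,15.637) [heading=244, draw]
  FD 16: (-8.771,15.637) -> (-15.785,1.257) [heading=244, draw]
  -- iteration 5/5 --
  FD 14: (-15.785,1.257) -> (-21.923,-11.326) [heading=244, draw]
  RT 209: heading 244 -> 35
  FD 13: (-21.923,-11.326) -> (-11.274,-3.87) [heading=35, draw]
  FD 16: (-11.274,-3.87) -> (1.833,5.307) [heading=35, draw]
]
PU: pen up
Final: pos=(1.833,5.307), heading=35, 15 segment(s) drawn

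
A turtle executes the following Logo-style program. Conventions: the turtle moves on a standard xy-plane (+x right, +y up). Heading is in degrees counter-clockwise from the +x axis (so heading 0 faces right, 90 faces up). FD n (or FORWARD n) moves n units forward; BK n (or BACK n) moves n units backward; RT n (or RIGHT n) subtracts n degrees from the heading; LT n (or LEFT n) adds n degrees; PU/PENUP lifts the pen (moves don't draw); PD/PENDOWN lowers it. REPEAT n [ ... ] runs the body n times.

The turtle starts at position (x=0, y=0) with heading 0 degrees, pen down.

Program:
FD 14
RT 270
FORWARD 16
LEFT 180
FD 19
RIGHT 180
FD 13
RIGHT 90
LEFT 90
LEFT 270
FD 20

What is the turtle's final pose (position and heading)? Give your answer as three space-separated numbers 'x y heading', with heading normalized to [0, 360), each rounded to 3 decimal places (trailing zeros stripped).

Answer: 34 10 0

Derivation:
Executing turtle program step by step:
Start: pos=(0,0), heading=0, pen down
FD 14: (0,0) -> (14,0) [heading=0, draw]
RT 270: heading 0 -> 90
FD 16: (14,0) -> (14,16) [heading=90, draw]
LT 180: heading 90 -> 270
FD 19: (14,16) -> (14,-3) [heading=270, draw]
RT 180: heading 270 -> 90
FD 13: (14,-3) -> (14,10) [heading=90, draw]
RT 90: heading 90 -> 0
LT 90: heading 0 -> 90
LT 270: heading 90 -> 0
FD 20: (14,10) -> (34,10) [heading=0, draw]
Final: pos=(34,10), heading=0, 5 segment(s) drawn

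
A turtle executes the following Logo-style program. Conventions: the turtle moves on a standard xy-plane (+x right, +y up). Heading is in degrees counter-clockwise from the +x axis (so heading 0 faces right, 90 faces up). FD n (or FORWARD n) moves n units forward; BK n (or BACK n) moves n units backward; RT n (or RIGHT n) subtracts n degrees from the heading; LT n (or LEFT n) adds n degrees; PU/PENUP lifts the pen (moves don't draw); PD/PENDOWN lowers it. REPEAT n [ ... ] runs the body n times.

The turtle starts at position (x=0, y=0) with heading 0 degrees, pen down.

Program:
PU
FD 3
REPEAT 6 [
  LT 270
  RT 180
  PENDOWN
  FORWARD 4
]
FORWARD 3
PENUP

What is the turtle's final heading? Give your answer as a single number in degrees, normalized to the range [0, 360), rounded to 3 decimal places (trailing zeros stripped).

Executing turtle program step by step:
Start: pos=(0,0), heading=0, pen down
PU: pen up
FD 3: (0,0) -> (3,0) [heading=0, move]
REPEAT 6 [
  -- iteration 1/6 --
  LT 270: heading 0 -> 270
  RT 180: heading 270 -> 90
  PD: pen down
  FD 4: (3,0) -> (3,4) [heading=90, draw]
  -- iteration 2/6 --
  LT 270: heading 90 -> 0
  RT 180: heading 0 -> 180
  PD: pen down
  FD 4: (3,4) -> (-1,4) [heading=180, draw]
  -- iteration 3/6 --
  LT 270: heading 180 -> 90
  RT 180: heading 90 -> 270
  PD: pen down
  FD 4: (-1,4) -> (-1,0) [heading=270, draw]
  -- iteration 4/6 --
  LT 270: heading 270 -> 180
  RT 180: heading 180 -> 0
  PD: pen down
  FD 4: (-1,0) -> (3,0) [heading=0, draw]
  -- iteration 5/6 --
  LT 270: heading 0 -> 270
  RT 180: heading 270 -> 90
  PD: pen down
  FD 4: (3,0) -> (3,4) [heading=90, draw]
  -- iteration 6/6 --
  LT 270: heading 90 -> 0
  RT 180: heading 0 -> 180
  PD: pen down
  FD 4: (3,4) -> (-1,4) [heading=180, draw]
]
FD 3: (-1,4) -> (-4,4) [heading=180, draw]
PU: pen up
Final: pos=(-4,4), heading=180, 7 segment(s) drawn

Answer: 180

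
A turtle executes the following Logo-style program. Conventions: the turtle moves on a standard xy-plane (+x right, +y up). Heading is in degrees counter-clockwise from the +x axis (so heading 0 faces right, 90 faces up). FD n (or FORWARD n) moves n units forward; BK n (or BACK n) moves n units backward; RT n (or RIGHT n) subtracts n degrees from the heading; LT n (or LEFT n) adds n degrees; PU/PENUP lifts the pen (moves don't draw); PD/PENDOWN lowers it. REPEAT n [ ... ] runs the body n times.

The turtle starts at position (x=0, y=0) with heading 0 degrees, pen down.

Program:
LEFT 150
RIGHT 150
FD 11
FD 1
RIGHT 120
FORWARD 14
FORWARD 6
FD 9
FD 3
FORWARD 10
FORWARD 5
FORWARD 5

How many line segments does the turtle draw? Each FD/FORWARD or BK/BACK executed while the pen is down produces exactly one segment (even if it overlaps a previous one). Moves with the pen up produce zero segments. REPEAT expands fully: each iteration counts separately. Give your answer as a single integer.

Answer: 9

Derivation:
Executing turtle program step by step:
Start: pos=(0,0), heading=0, pen down
LT 150: heading 0 -> 150
RT 150: heading 150 -> 0
FD 11: (0,0) -> (11,0) [heading=0, draw]
FD 1: (11,0) -> (12,0) [heading=0, draw]
RT 120: heading 0 -> 240
FD 14: (12,0) -> (5,-12.124) [heading=240, draw]
FD 6: (5,-12.124) -> (2,-17.321) [heading=240, draw]
FD 9: (2,-17.321) -> (-2.5,-25.115) [heading=240, draw]
FD 3: (-2.5,-25.115) -> (-4,-27.713) [heading=240, draw]
FD 10: (-4,-27.713) -> (-9,-36.373) [heading=240, draw]
FD 5: (-9,-36.373) -> (-11.5,-40.703) [heading=240, draw]
FD 5: (-11.5,-40.703) -> (-14,-45.033) [heading=240, draw]
Final: pos=(-14,-45.033), heading=240, 9 segment(s) drawn
Segments drawn: 9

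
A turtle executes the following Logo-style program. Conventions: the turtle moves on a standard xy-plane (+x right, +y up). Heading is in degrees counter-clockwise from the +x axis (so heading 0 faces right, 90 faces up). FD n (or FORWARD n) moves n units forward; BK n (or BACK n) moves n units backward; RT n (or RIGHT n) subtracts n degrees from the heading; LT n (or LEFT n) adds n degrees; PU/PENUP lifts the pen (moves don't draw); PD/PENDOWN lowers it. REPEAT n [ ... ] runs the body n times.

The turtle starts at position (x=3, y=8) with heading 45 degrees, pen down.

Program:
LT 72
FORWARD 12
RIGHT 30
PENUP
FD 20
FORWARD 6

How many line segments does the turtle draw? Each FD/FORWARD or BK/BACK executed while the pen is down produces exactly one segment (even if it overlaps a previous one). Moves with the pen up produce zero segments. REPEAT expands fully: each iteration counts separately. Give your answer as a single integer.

Answer: 1

Derivation:
Executing turtle program step by step:
Start: pos=(3,8), heading=45, pen down
LT 72: heading 45 -> 117
FD 12: (3,8) -> (-2.448,18.692) [heading=117, draw]
RT 30: heading 117 -> 87
PU: pen up
FD 20: (-2.448,18.692) -> (-1.401,38.665) [heading=87, move]
FD 6: (-1.401,38.665) -> (-1.087,44.656) [heading=87, move]
Final: pos=(-1.087,44.656), heading=87, 1 segment(s) drawn
Segments drawn: 1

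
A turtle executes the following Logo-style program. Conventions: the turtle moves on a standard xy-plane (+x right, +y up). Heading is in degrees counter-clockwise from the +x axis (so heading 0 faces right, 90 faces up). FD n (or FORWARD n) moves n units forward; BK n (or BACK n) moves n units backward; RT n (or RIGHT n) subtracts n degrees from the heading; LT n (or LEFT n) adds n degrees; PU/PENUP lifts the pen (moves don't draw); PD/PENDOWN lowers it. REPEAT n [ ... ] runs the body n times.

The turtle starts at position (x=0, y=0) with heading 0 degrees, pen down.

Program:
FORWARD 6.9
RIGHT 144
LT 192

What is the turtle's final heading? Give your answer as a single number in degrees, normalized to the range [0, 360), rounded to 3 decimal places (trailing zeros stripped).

Answer: 48

Derivation:
Executing turtle program step by step:
Start: pos=(0,0), heading=0, pen down
FD 6.9: (0,0) -> (6.9,0) [heading=0, draw]
RT 144: heading 0 -> 216
LT 192: heading 216 -> 48
Final: pos=(6.9,0), heading=48, 1 segment(s) drawn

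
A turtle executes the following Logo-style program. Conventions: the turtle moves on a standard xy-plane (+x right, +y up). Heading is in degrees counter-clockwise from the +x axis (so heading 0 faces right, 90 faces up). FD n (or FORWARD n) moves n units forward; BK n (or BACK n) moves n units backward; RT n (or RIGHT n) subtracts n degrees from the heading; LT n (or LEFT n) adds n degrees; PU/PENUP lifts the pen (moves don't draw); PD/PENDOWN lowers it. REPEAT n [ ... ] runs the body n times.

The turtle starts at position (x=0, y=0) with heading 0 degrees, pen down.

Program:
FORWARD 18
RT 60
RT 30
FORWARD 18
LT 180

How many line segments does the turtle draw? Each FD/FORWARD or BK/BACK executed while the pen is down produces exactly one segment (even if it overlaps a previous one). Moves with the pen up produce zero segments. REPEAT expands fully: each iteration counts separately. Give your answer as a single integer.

Answer: 2

Derivation:
Executing turtle program step by step:
Start: pos=(0,0), heading=0, pen down
FD 18: (0,0) -> (18,0) [heading=0, draw]
RT 60: heading 0 -> 300
RT 30: heading 300 -> 270
FD 18: (18,0) -> (18,-18) [heading=270, draw]
LT 180: heading 270 -> 90
Final: pos=(18,-18), heading=90, 2 segment(s) drawn
Segments drawn: 2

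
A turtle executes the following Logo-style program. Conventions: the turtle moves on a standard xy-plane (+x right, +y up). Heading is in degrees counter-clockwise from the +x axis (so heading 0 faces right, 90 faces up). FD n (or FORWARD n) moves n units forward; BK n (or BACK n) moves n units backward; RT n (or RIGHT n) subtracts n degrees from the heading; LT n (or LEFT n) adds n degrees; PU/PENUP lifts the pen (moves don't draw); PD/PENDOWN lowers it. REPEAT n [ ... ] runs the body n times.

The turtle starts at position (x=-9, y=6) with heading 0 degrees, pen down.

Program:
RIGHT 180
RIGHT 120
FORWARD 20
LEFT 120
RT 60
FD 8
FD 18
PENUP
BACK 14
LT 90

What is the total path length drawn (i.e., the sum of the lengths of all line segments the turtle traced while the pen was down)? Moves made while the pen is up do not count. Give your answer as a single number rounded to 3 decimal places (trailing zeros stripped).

Executing turtle program step by step:
Start: pos=(-9,6), heading=0, pen down
RT 180: heading 0 -> 180
RT 120: heading 180 -> 60
FD 20: (-9,6) -> (1,23.321) [heading=60, draw]
LT 120: heading 60 -> 180
RT 60: heading 180 -> 120
FD 8: (1,23.321) -> (-3,30.249) [heading=120, draw]
FD 18: (-3,30.249) -> (-12,45.837) [heading=120, draw]
PU: pen up
BK 14: (-12,45.837) -> (-5,33.713) [heading=120, move]
LT 90: heading 120 -> 210
Final: pos=(-5,33.713), heading=210, 3 segment(s) drawn

Segment lengths:
  seg 1: (-9,6) -> (1,23.321), length = 20
  seg 2: (1,23.321) -> (-3,30.249), length = 8
  seg 3: (-3,30.249) -> (-12,45.837), length = 18
Total = 46

Answer: 46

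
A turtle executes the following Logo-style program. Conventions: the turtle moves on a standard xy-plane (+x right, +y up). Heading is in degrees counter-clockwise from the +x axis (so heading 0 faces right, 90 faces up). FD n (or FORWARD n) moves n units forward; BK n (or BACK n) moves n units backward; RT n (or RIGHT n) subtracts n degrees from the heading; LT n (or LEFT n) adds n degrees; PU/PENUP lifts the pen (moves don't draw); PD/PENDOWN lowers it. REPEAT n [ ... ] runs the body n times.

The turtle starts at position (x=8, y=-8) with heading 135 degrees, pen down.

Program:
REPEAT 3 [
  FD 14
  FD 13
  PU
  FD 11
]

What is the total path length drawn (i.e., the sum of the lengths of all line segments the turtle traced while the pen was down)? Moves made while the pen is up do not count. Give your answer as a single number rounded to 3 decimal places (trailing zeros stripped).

Answer: 27

Derivation:
Executing turtle program step by step:
Start: pos=(8,-8), heading=135, pen down
REPEAT 3 [
  -- iteration 1/3 --
  FD 14: (8,-8) -> (-1.899,1.899) [heading=135, draw]
  FD 13: (-1.899,1.899) -> (-11.092,11.092) [heading=135, draw]
  PU: pen up
  FD 11: (-11.092,11.092) -> (-18.87,18.87) [heading=135, move]
  -- iteration 2/3 --
  FD 14: (-18.87,18.87) -> (-28.77,28.77) [heading=135, move]
  FD 13: (-28.77,28.77) -> (-37.962,37.962) [heading=135, move]
  PU: pen up
  FD 11: (-37.962,37.962) -> (-45.74,45.74) [heading=135, move]
  -- iteration 3/3 --
  FD 14: (-45.74,45.74) -> (-55.64,55.64) [heading=135, move]
  FD 13: (-55.64,55.64) -> (-64.832,64.832) [heading=135, move]
  PU: pen up
  FD 11: (-64.832,64.832) -> (-72.61,72.61) [heading=135, move]
]
Final: pos=(-72.61,72.61), heading=135, 2 segment(s) drawn

Segment lengths:
  seg 1: (8,-8) -> (-1.899,1.899), length = 14
  seg 2: (-1.899,1.899) -> (-11.092,11.092), length = 13
Total = 27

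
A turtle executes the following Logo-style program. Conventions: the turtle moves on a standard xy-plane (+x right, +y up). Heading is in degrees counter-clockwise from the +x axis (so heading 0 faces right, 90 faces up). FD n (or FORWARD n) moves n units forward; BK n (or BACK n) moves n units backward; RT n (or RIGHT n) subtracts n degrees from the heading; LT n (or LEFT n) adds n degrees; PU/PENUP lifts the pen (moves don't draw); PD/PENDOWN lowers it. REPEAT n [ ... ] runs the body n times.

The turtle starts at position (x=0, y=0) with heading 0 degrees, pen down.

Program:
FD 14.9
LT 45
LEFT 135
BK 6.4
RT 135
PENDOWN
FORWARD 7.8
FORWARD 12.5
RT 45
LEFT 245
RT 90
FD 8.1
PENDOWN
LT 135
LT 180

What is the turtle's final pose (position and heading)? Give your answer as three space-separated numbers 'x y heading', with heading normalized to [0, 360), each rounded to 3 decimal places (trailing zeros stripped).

Answer: 28.313 17.777 110

Derivation:
Executing turtle program step by step:
Start: pos=(0,0), heading=0, pen down
FD 14.9: (0,0) -> (14.9,0) [heading=0, draw]
LT 45: heading 0 -> 45
LT 135: heading 45 -> 180
BK 6.4: (14.9,0) -> (21.3,0) [heading=180, draw]
RT 135: heading 180 -> 45
PD: pen down
FD 7.8: (21.3,0) -> (26.815,5.515) [heading=45, draw]
FD 12.5: (26.815,5.515) -> (35.654,14.354) [heading=45, draw]
RT 45: heading 45 -> 0
LT 245: heading 0 -> 245
RT 90: heading 245 -> 155
FD 8.1: (35.654,14.354) -> (28.313,17.777) [heading=155, draw]
PD: pen down
LT 135: heading 155 -> 290
LT 180: heading 290 -> 110
Final: pos=(28.313,17.777), heading=110, 5 segment(s) drawn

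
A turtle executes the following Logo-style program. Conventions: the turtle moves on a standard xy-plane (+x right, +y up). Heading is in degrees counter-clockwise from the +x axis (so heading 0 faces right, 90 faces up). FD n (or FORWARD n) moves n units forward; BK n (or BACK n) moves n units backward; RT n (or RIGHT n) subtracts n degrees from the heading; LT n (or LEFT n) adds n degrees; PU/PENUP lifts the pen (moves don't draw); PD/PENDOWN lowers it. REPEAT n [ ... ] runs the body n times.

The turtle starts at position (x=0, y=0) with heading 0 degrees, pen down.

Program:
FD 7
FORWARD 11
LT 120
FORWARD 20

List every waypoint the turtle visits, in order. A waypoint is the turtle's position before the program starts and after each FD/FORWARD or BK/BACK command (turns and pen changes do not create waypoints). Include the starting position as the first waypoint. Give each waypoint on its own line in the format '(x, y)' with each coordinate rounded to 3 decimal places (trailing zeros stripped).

Executing turtle program step by step:
Start: pos=(0,0), heading=0, pen down
FD 7: (0,0) -> (7,0) [heading=0, draw]
FD 11: (7,0) -> (18,0) [heading=0, draw]
LT 120: heading 0 -> 120
FD 20: (18,0) -> (8,17.321) [heading=120, draw]
Final: pos=(8,17.321), heading=120, 3 segment(s) drawn
Waypoints (4 total):
(0, 0)
(7, 0)
(18, 0)
(8, 17.321)

Answer: (0, 0)
(7, 0)
(18, 0)
(8, 17.321)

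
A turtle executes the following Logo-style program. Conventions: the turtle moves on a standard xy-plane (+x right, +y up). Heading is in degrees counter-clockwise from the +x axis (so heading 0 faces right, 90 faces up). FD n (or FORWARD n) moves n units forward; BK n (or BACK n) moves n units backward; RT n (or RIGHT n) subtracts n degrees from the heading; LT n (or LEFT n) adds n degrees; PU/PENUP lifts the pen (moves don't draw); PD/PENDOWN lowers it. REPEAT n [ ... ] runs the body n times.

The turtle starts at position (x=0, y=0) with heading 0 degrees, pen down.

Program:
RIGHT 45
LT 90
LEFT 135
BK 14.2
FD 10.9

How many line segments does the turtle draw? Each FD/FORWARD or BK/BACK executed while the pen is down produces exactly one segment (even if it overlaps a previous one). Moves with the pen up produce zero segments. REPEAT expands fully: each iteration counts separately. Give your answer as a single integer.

Answer: 2

Derivation:
Executing turtle program step by step:
Start: pos=(0,0), heading=0, pen down
RT 45: heading 0 -> 315
LT 90: heading 315 -> 45
LT 135: heading 45 -> 180
BK 14.2: (0,0) -> (14.2,0) [heading=180, draw]
FD 10.9: (14.2,0) -> (3.3,0) [heading=180, draw]
Final: pos=(3.3,0), heading=180, 2 segment(s) drawn
Segments drawn: 2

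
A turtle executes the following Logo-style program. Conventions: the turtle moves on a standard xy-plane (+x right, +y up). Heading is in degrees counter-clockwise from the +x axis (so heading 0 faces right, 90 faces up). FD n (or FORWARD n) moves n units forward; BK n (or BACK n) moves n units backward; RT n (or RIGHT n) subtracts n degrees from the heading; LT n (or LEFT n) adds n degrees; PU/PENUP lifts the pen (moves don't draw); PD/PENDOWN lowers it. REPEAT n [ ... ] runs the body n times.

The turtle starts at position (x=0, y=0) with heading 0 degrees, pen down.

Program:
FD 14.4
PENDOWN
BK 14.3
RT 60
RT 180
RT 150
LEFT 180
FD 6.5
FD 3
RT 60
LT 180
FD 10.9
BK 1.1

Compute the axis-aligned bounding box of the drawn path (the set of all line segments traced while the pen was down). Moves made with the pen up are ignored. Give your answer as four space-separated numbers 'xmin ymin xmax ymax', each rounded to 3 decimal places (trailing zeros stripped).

Executing turtle program step by step:
Start: pos=(0,0), heading=0, pen down
FD 14.4: (0,0) -> (14.4,0) [heading=0, draw]
PD: pen down
BK 14.3: (14.4,0) -> (0.1,0) [heading=0, draw]
RT 60: heading 0 -> 300
RT 180: heading 300 -> 120
RT 150: heading 120 -> 330
LT 180: heading 330 -> 150
FD 6.5: (0.1,0) -> (-5.529,3.25) [heading=150, draw]
FD 3: (-5.529,3.25) -> (-8.127,4.75) [heading=150, draw]
RT 60: heading 150 -> 90
LT 180: heading 90 -> 270
FD 10.9: (-8.127,4.75) -> (-8.127,-6.15) [heading=270, draw]
BK 1.1: (-8.127,-6.15) -> (-8.127,-5.05) [heading=270, draw]
Final: pos=(-8.127,-5.05), heading=270, 6 segment(s) drawn

Segment endpoints: x in {-8.127, -5.529, 0, 0.1, 14.4}, y in {-6.15, -5.05, 0, 3.25, 4.75}
xmin=-8.127, ymin=-6.15, xmax=14.4, ymax=4.75

Answer: -8.127 -6.15 14.4 4.75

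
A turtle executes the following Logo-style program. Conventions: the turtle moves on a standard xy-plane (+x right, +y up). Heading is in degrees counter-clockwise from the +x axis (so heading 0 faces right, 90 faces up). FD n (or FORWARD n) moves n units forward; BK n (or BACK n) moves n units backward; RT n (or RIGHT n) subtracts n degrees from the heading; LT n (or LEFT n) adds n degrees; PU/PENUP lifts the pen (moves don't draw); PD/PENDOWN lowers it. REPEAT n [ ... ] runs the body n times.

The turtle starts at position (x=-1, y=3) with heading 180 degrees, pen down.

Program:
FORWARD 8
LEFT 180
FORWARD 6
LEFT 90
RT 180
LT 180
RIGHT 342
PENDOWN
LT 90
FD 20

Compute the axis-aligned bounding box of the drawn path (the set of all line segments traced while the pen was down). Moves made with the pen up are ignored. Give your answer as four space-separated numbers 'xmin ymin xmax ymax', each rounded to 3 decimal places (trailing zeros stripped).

Answer: -22.021 -3.18 -1 3

Derivation:
Executing turtle program step by step:
Start: pos=(-1,3), heading=180, pen down
FD 8: (-1,3) -> (-9,3) [heading=180, draw]
LT 180: heading 180 -> 0
FD 6: (-9,3) -> (-3,3) [heading=0, draw]
LT 90: heading 0 -> 90
RT 180: heading 90 -> 270
LT 180: heading 270 -> 90
RT 342: heading 90 -> 108
PD: pen down
LT 90: heading 108 -> 198
FD 20: (-3,3) -> (-22.021,-3.18) [heading=198, draw]
Final: pos=(-22.021,-3.18), heading=198, 3 segment(s) drawn

Segment endpoints: x in {-22.021, -9, -3, -1}, y in {-3.18, 3, 3, 3}
xmin=-22.021, ymin=-3.18, xmax=-1, ymax=3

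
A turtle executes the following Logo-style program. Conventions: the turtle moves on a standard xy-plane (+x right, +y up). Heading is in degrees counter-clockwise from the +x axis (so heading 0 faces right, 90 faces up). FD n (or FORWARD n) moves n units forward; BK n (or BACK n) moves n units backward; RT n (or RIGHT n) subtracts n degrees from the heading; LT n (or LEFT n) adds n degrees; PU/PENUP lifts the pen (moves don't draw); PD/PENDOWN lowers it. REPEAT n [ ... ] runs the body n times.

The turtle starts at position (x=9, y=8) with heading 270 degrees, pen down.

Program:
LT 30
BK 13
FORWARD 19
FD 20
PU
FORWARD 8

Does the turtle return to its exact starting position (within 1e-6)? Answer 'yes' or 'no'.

Executing turtle program step by step:
Start: pos=(9,8), heading=270, pen down
LT 30: heading 270 -> 300
BK 13: (9,8) -> (2.5,19.258) [heading=300, draw]
FD 19: (2.5,19.258) -> (12,2.804) [heading=300, draw]
FD 20: (12,2.804) -> (22,-14.517) [heading=300, draw]
PU: pen up
FD 8: (22,-14.517) -> (26,-21.445) [heading=300, move]
Final: pos=(26,-21.445), heading=300, 3 segment(s) drawn

Start position: (9, 8)
Final position: (26, -21.445)
Distance = 34; >= 1e-6 -> NOT closed

Answer: no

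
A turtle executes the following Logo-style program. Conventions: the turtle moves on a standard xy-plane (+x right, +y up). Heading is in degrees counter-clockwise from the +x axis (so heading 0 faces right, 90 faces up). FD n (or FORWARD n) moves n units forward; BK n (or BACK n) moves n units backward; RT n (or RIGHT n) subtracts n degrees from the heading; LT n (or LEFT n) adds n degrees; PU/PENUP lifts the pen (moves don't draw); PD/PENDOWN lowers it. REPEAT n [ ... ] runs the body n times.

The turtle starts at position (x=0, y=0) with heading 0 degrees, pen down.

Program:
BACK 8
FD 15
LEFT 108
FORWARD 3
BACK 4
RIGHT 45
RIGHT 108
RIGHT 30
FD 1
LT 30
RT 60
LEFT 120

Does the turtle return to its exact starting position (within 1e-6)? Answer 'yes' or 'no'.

Answer: no

Derivation:
Executing turtle program step by step:
Start: pos=(0,0), heading=0, pen down
BK 8: (0,0) -> (-8,0) [heading=0, draw]
FD 15: (-8,0) -> (7,0) [heading=0, draw]
LT 108: heading 0 -> 108
FD 3: (7,0) -> (6.073,2.853) [heading=108, draw]
BK 4: (6.073,2.853) -> (7.309,-0.951) [heading=108, draw]
RT 45: heading 108 -> 63
RT 108: heading 63 -> 315
RT 30: heading 315 -> 285
FD 1: (7.309,-0.951) -> (7.568,-1.917) [heading=285, draw]
LT 30: heading 285 -> 315
RT 60: heading 315 -> 255
LT 120: heading 255 -> 15
Final: pos=(7.568,-1.917), heading=15, 5 segment(s) drawn

Start position: (0, 0)
Final position: (7.568, -1.917)
Distance = 7.807; >= 1e-6 -> NOT closed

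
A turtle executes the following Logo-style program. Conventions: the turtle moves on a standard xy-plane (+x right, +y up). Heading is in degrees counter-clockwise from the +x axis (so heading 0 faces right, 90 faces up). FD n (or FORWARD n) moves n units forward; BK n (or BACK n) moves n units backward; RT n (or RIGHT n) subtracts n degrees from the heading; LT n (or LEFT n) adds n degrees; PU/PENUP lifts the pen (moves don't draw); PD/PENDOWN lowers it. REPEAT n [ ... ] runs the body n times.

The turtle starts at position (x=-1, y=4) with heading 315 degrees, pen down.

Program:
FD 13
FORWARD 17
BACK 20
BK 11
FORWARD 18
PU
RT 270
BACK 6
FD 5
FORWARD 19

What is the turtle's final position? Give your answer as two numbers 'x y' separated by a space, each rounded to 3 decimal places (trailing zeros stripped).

Answer: 23.749 4.707

Derivation:
Executing turtle program step by step:
Start: pos=(-1,4), heading=315, pen down
FD 13: (-1,4) -> (8.192,-5.192) [heading=315, draw]
FD 17: (8.192,-5.192) -> (20.213,-17.213) [heading=315, draw]
BK 20: (20.213,-17.213) -> (6.071,-3.071) [heading=315, draw]
BK 11: (6.071,-3.071) -> (-1.707,4.707) [heading=315, draw]
FD 18: (-1.707,4.707) -> (11.021,-8.021) [heading=315, draw]
PU: pen up
RT 270: heading 315 -> 45
BK 6: (11.021,-8.021) -> (6.778,-12.263) [heading=45, move]
FD 5: (6.778,-12.263) -> (10.314,-8.728) [heading=45, move]
FD 19: (10.314,-8.728) -> (23.749,4.707) [heading=45, move]
Final: pos=(23.749,4.707), heading=45, 5 segment(s) drawn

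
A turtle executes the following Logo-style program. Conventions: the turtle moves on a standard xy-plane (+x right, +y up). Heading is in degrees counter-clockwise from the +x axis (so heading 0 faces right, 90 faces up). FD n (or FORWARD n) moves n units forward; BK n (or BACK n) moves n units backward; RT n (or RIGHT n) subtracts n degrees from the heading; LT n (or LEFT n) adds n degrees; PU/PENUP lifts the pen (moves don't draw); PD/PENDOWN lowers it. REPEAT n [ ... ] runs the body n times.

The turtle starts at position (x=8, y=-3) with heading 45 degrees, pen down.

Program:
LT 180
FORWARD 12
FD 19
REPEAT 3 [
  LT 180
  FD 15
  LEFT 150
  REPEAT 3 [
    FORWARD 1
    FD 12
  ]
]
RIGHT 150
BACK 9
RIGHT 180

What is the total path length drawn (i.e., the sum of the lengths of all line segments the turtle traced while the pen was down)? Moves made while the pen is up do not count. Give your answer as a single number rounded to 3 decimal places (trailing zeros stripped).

Answer: 202

Derivation:
Executing turtle program step by step:
Start: pos=(8,-3), heading=45, pen down
LT 180: heading 45 -> 225
FD 12: (8,-3) -> (-0.485,-11.485) [heading=225, draw]
FD 19: (-0.485,-11.485) -> (-13.92,-24.92) [heading=225, draw]
REPEAT 3 [
  -- iteration 1/3 --
  LT 180: heading 225 -> 45
  FD 15: (-13.92,-24.92) -> (-3.314,-14.314) [heading=45, draw]
  LT 150: heading 45 -> 195
  REPEAT 3 [
    -- iteration 1/3 --
    FD 1: (-3.314,-14.314) -> (-4.28,-14.573) [heading=195, draw]
    FD 12: (-4.28,-14.573) -> (-15.871,-17.678) [heading=195, draw]
    -- iteration 2/3 --
    FD 1: (-15.871,-17.678) -> (-16.837,-17.937) [heading=195, draw]
    FD 12: (-16.837,-17.937) -> (-28.428,-21.043) [heading=195, draw]
    -- iteration 3/3 --
    FD 1: (-28.428,-21.043) -> (-29.394,-21.302) [heading=195, draw]
    FD 12: (-29.394,-21.302) -> (-40.985,-24.408) [heading=195, draw]
  ]
  -- iteration 2/3 --
  LT 180: heading 195 -> 15
  FD 15: (-40.985,-24.408) -> (-26.496,-20.525) [heading=15, draw]
  LT 150: heading 15 -> 165
  REPEAT 3 [
    -- iteration 1/3 --
    FD 1: (-26.496,-20.525) -> (-27.462,-20.267) [heading=165, draw]
    FD 12: (-27.462,-20.267) -> (-39.053,-17.161) [heading=165, draw]
    -- iteration 2/3 --
    FD 1: (-39.053,-17.161) -> (-40.019,-16.902) [heading=165, draw]
    FD 12: (-40.019,-16.902) -> (-51.61,-13.796) [heading=165, draw]
    -- iteration 3/3 --
    FD 1: (-51.61,-13.796) -> (-52.576,-13.537) [heading=165, draw]
    FD 12: (-52.576,-13.537) -> (-64.167,-10.431) [heading=165, draw]
  ]
  -- iteration 3/3 --
  LT 180: heading 165 -> 345
  FD 15: (-64.167,-10.431) -> (-49.678,-14.314) [heading=345, draw]
  LT 150: heading 345 -> 135
  REPEAT 3 [
    -- iteration 1/3 --
    FD 1: (-49.678,-14.314) -> (-50.385,-13.607) [heading=135, draw]
    FD 12: (-50.385,-13.607) -> (-58.871,-5.121) [heading=135, draw]
    -- iteration 2/3 --
    FD 1: (-58.871,-5.121) -> (-59.578,-4.414) [heading=135, draw]
    FD 12: (-59.578,-4.414) -> (-68.063,4.071) [heading=135, draw]
    -- iteration 3/3 --
    FD 1: (-68.063,4.071) -> (-68.77,4.778) [heading=135, draw]
    FD 12: (-68.77,4.778) -> (-77.255,13.263) [heading=135, draw]
  ]
]
RT 150: heading 135 -> 345
BK 9: (-77.255,13.263) -> (-85.949,15.593) [heading=345, draw]
RT 180: heading 345 -> 165
Final: pos=(-85.949,15.593), heading=165, 24 segment(s) drawn

Segment lengths:
  seg 1: (8,-3) -> (-0.485,-11.485), length = 12
  seg 2: (-0.485,-11.485) -> (-13.92,-24.92), length = 19
  seg 3: (-13.92,-24.92) -> (-3.314,-14.314), length = 15
  seg 4: (-3.314,-14.314) -> (-4.28,-14.573), length = 1
  seg 5: (-4.28,-14.573) -> (-15.871,-17.678), length = 12
  seg 6: (-15.871,-17.678) -> (-16.837,-17.937), length = 1
  seg 7: (-16.837,-17.937) -> (-28.428,-21.043), length = 12
  seg 8: (-28.428,-21.043) -> (-29.394,-21.302), length = 1
  seg 9: (-29.394,-21.302) -> (-40.985,-24.408), length = 12
  seg 10: (-40.985,-24.408) -> (-26.496,-20.525), length = 15
  seg 11: (-26.496,-20.525) -> (-27.462,-20.267), length = 1
  seg 12: (-27.462,-20.267) -> (-39.053,-17.161), length = 12
  seg 13: (-39.053,-17.161) -> (-40.019,-16.902), length = 1
  seg 14: (-40.019,-16.902) -> (-51.61,-13.796), length = 12
  seg 15: (-51.61,-13.796) -> (-52.576,-13.537), length = 1
  seg 16: (-52.576,-13.537) -> (-64.167,-10.431), length = 12
  seg 17: (-64.167,-10.431) -> (-49.678,-14.314), length = 15
  seg 18: (-49.678,-14.314) -> (-50.385,-13.607), length = 1
  seg 19: (-50.385,-13.607) -> (-58.871,-5.121), length = 12
  seg 20: (-58.871,-5.121) -> (-59.578,-4.414), length = 1
  seg 21: (-59.578,-4.414) -> (-68.063,4.071), length = 12
  seg 22: (-68.063,4.071) -> (-68.77,4.778), length = 1
  seg 23: (-68.77,4.778) -> (-77.255,13.263), length = 12
  seg 24: (-77.255,13.263) -> (-85.949,15.593), length = 9
Total = 202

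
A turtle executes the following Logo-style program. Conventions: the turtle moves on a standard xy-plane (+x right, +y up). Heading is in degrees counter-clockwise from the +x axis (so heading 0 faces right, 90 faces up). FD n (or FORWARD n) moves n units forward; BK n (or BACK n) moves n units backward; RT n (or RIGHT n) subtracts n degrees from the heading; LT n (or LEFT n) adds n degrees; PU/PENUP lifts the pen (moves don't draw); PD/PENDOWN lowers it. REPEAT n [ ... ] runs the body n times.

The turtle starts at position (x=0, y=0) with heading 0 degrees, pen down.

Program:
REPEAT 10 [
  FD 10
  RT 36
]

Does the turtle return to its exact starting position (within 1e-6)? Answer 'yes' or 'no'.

Executing turtle program step by step:
Start: pos=(0,0), heading=0, pen down
REPEAT 10 [
  -- iteration 1/10 --
  FD 10: (0,0) -> (10,0) [heading=0, draw]
  RT 36: heading 0 -> 324
  -- iteration 2/10 --
  FD 10: (10,0) -> (18.09,-5.878) [heading=324, draw]
  RT 36: heading 324 -> 288
  -- iteration 3/10 --
  FD 10: (18.09,-5.878) -> (21.18,-15.388) [heading=288, draw]
  RT 36: heading 288 -> 252
  -- iteration 4/10 --
  FD 10: (21.18,-15.388) -> (18.09,-24.899) [heading=252, draw]
  RT 36: heading 252 -> 216
  -- iteration 5/10 --
  FD 10: (18.09,-24.899) -> (10,-30.777) [heading=216, draw]
  RT 36: heading 216 -> 180
  -- iteration 6/10 --
  FD 10: (10,-30.777) -> (0,-30.777) [heading=180, draw]
  RT 36: heading 180 -> 144
  -- iteration 7/10 --
  FD 10: (0,-30.777) -> (-8.09,-24.899) [heading=144, draw]
  RT 36: heading 144 -> 108
  -- iteration 8/10 --
  FD 10: (-8.09,-24.899) -> (-11.18,-15.388) [heading=108, draw]
  RT 36: heading 108 -> 72
  -- iteration 9/10 --
  FD 10: (-11.18,-15.388) -> (-8.09,-5.878) [heading=72, draw]
  RT 36: heading 72 -> 36
  -- iteration 10/10 --
  FD 10: (-8.09,-5.878) -> (0,0) [heading=36, draw]
  RT 36: heading 36 -> 0
]
Final: pos=(0,0), heading=0, 10 segment(s) drawn

Start position: (0, 0)
Final position: (0, 0)
Distance = 0; < 1e-6 -> CLOSED

Answer: yes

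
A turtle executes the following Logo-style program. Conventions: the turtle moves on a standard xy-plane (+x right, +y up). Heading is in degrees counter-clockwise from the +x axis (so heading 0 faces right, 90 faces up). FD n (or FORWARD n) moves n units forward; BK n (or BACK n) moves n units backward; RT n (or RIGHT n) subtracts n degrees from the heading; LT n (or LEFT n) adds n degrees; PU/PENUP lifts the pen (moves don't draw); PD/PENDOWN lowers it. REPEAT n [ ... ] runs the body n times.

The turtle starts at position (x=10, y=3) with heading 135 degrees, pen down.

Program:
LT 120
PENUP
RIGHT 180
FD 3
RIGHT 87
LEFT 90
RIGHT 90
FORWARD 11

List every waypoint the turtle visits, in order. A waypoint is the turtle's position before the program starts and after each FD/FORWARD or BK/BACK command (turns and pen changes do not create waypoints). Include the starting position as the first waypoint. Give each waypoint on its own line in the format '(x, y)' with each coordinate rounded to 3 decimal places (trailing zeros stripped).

Executing turtle program step by step:
Start: pos=(10,3), heading=135, pen down
LT 120: heading 135 -> 255
PU: pen up
RT 180: heading 255 -> 75
FD 3: (10,3) -> (10.776,5.898) [heading=75, move]
RT 87: heading 75 -> 348
LT 90: heading 348 -> 78
RT 90: heading 78 -> 348
FD 11: (10.776,5.898) -> (21.536,3.611) [heading=348, move]
Final: pos=(21.536,3.611), heading=348, 0 segment(s) drawn
Waypoints (3 total):
(10, 3)
(10.776, 5.898)
(21.536, 3.611)

Answer: (10, 3)
(10.776, 5.898)
(21.536, 3.611)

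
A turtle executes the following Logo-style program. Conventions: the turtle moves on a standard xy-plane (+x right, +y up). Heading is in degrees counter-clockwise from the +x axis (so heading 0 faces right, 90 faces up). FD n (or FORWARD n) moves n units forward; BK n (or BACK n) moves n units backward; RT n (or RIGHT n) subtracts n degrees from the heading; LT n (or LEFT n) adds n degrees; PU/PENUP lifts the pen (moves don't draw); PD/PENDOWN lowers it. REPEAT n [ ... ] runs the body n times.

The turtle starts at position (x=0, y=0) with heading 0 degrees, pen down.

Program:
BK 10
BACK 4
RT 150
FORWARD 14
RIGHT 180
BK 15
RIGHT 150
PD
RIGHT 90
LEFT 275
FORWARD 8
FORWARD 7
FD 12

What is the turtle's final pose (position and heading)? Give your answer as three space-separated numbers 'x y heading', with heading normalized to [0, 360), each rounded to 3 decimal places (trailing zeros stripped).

Answer: -27.704 9.97 65

Derivation:
Executing turtle program step by step:
Start: pos=(0,0), heading=0, pen down
BK 10: (0,0) -> (-10,0) [heading=0, draw]
BK 4: (-10,0) -> (-14,0) [heading=0, draw]
RT 150: heading 0 -> 210
FD 14: (-14,0) -> (-26.124,-7) [heading=210, draw]
RT 180: heading 210 -> 30
BK 15: (-26.124,-7) -> (-39.115,-14.5) [heading=30, draw]
RT 150: heading 30 -> 240
PD: pen down
RT 90: heading 240 -> 150
LT 275: heading 150 -> 65
FD 8: (-39.115,-14.5) -> (-35.734,-7.25) [heading=65, draw]
FD 7: (-35.734,-7.25) -> (-32.775,-0.905) [heading=65, draw]
FD 12: (-32.775,-0.905) -> (-27.704,9.97) [heading=65, draw]
Final: pos=(-27.704,9.97), heading=65, 7 segment(s) drawn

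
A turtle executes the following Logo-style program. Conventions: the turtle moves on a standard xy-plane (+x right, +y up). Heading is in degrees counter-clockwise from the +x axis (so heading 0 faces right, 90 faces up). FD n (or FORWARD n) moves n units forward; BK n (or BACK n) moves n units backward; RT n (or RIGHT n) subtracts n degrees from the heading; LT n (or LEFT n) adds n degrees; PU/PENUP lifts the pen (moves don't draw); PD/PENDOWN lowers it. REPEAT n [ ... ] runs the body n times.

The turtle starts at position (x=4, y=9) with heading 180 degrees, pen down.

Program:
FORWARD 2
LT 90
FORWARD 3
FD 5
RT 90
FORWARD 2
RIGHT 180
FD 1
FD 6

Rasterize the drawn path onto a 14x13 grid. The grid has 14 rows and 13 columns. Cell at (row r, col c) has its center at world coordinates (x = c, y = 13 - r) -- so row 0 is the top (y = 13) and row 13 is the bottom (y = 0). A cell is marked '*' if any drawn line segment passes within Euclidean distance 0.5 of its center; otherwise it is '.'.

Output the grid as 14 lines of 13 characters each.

Answer: .............
.............
.............
.............
..***........
..*..........
..*..........
..*..........
..*..........
..*..........
..*..........
..*..........
********.....
.............

Derivation:
Segment 0: (4,9) -> (2,9)
Segment 1: (2,9) -> (2,6)
Segment 2: (2,6) -> (2,1)
Segment 3: (2,1) -> (-0,1)
Segment 4: (-0,1) -> (1,1)
Segment 5: (1,1) -> (7,1)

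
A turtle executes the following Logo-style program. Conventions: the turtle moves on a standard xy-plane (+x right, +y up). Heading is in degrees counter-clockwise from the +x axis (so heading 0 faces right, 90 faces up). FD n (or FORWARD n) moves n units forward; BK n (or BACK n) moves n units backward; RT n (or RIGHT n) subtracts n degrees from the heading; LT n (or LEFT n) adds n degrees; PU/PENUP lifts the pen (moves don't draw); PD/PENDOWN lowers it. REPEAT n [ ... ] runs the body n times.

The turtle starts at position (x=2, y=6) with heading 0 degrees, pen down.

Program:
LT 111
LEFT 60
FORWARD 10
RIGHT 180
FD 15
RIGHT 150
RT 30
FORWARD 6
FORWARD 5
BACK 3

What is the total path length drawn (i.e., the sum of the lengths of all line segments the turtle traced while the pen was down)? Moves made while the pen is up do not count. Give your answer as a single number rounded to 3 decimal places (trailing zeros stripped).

Answer: 39

Derivation:
Executing turtle program step by step:
Start: pos=(2,6), heading=0, pen down
LT 111: heading 0 -> 111
LT 60: heading 111 -> 171
FD 10: (2,6) -> (-7.877,7.564) [heading=171, draw]
RT 180: heading 171 -> 351
FD 15: (-7.877,7.564) -> (6.938,5.218) [heading=351, draw]
RT 150: heading 351 -> 201
RT 30: heading 201 -> 171
FD 6: (6.938,5.218) -> (1.012,6.156) [heading=171, draw]
FD 5: (1.012,6.156) -> (-3.926,6.939) [heading=171, draw]
BK 3: (-3.926,6.939) -> (-0.963,6.469) [heading=171, draw]
Final: pos=(-0.963,6.469), heading=171, 5 segment(s) drawn

Segment lengths:
  seg 1: (2,6) -> (-7.877,7.564), length = 10
  seg 2: (-7.877,7.564) -> (6.938,5.218), length = 15
  seg 3: (6.938,5.218) -> (1.012,6.156), length = 6
  seg 4: (1.012,6.156) -> (-3.926,6.939), length = 5
  seg 5: (-3.926,6.939) -> (-0.963,6.469), length = 3
Total = 39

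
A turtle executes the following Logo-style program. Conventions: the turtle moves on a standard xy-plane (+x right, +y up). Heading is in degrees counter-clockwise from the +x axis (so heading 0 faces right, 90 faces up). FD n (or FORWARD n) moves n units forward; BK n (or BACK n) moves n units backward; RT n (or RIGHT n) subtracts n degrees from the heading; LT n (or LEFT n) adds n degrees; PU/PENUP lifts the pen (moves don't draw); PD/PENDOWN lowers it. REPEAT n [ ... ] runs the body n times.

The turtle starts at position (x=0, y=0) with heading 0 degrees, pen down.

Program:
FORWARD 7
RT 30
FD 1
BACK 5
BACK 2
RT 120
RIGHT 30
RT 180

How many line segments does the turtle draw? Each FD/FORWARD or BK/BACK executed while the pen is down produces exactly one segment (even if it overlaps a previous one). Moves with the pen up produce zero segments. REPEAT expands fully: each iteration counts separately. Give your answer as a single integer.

Executing turtle program step by step:
Start: pos=(0,0), heading=0, pen down
FD 7: (0,0) -> (7,0) [heading=0, draw]
RT 30: heading 0 -> 330
FD 1: (7,0) -> (7.866,-0.5) [heading=330, draw]
BK 5: (7.866,-0.5) -> (3.536,2) [heading=330, draw]
BK 2: (3.536,2) -> (1.804,3) [heading=330, draw]
RT 120: heading 330 -> 210
RT 30: heading 210 -> 180
RT 180: heading 180 -> 0
Final: pos=(1.804,3), heading=0, 4 segment(s) drawn
Segments drawn: 4

Answer: 4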